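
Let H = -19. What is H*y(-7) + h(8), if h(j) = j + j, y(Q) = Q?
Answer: 149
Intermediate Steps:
h(j) = 2*j
H*y(-7) + h(8) = -19*(-7) + 2*8 = 133 + 16 = 149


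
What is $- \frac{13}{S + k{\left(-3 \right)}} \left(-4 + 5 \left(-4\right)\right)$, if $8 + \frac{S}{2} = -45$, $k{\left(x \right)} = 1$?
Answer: $- \frac{104}{35} \approx -2.9714$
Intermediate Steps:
$S = -106$ ($S = -16 + 2 \left(-45\right) = -16 - 90 = -106$)
$- \frac{13}{S + k{\left(-3 \right)}} \left(-4 + 5 \left(-4\right)\right) = - \frac{13}{-106 + 1} \left(-4 + 5 \left(-4\right)\right) = - \frac{13}{-105} \left(-4 - 20\right) = \left(-13\right) \left(- \frac{1}{105}\right) \left(-24\right) = \frac{13}{105} \left(-24\right) = - \frac{104}{35}$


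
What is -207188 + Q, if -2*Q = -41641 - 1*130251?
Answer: -121242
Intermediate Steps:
Q = 85946 (Q = -(-41641 - 1*130251)/2 = -(-41641 - 130251)/2 = -½*(-171892) = 85946)
-207188 + Q = -207188 + 85946 = -121242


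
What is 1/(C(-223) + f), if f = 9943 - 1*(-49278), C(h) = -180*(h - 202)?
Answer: 1/135721 ≈ 7.3681e-6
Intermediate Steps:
C(h) = 36360 - 180*h (C(h) = -180*(-202 + h) = 36360 - 180*h)
f = 59221 (f = 9943 + 49278 = 59221)
1/(C(-223) + f) = 1/((36360 - 180*(-223)) + 59221) = 1/((36360 + 40140) + 59221) = 1/(76500 + 59221) = 1/135721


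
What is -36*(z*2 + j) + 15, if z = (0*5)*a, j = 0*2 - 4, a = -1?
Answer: 159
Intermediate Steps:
j = -4 (j = 0 - 4 = -4)
z = 0 (z = (0*5)*(-1) = 0*(-1) = 0)
-36*(z*2 + j) + 15 = -36*(0*2 - 4) + 15 = -36*(0 - 4) + 15 = -36*(-4) + 15 = 144 + 15 = 159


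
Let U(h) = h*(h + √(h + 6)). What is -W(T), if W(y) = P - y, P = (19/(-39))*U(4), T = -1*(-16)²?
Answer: -9680/39 + 76*√10/39 ≈ -242.04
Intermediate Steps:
U(h) = h*(h + √(6 + h))
T = -256 (T = -1*256 = -256)
P = -304/39 - 76*√10/39 (P = (19/(-39))*(4*(4 + √(6 + 4))) = (19*(-1/39))*(4*(4 + √10)) = -19*(16 + 4*√10)/39 = -304/39 - 76*√10/39 ≈ -13.957)
W(y) = -304/39 - y - 76*√10/39 (W(y) = (-304/39 - 76*√10/39) - y = -304/39 - y - 76*√10/39)
-W(T) = -(-304/39 - 1*(-256) - 76*√10/39) = -(-304/39 + 256 - 76*√10/39) = -(9680/39 - 76*√10/39) = -9680/39 + 76*√10/39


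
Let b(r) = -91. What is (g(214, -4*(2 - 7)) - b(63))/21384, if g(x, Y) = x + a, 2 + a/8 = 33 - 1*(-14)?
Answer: 665/21384 ≈ 0.031098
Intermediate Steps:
a = 360 (a = -16 + 8*(33 - 1*(-14)) = -16 + 8*(33 + 14) = -16 + 8*47 = -16 + 376 = 360)
g(x, Y) = 360 + x (g(x, Y) = x + 360 = 360 + x)
(g(214, -4*(2 - 7)) - b(63))/21384 = ((360 + 214) - 1*(-91))/21384 = (574 + 91)*(1/21384) = 665*(1/21384) = 665/21384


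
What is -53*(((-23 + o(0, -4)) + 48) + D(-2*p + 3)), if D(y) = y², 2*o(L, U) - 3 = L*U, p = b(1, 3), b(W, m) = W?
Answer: -2915/2 ≈ -1457.5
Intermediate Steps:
p = 1
o(L, U) = 3/2 + L*U/2 (o(L, U) = 3/2 + (L*U)/2 = 3/2 + L*U/2)
-53*(((-23 + o(0, -4)) + 48) + D(-2*p + 3)) = -53*(((-23 + (3/2 + (½)*0*(-4))) + 48) + (-2*1 + 3)²) = -53*(((-23 + (3/2 + 0)) + 48) + (-2 + 3)²) = -53*(((-23 + 3/2) + 48) + 1²) = -53*((-43/2 + 48) + 1) = -53*(53/2 + 1) = -53*55/2 = -2915/2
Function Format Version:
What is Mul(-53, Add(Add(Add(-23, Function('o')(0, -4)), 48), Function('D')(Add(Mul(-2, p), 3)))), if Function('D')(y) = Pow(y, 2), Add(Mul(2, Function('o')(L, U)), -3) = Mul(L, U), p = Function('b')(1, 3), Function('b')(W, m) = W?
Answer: Rational(-2915, 2) ≈ -1457.5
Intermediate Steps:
p = 1
Function('o')(L, U) = Add(Rational(3, 2), Mul(Rational(1, 2), L, U)) (Function('o')(L, U) = Add(Rational(3, 2), Mul(Rational(1, 2), Mul(L, U))) = Add(Rational(3, 2), Mul(Rational(1, 2), L, U)))
Mul(-53, Add(Add(Add(-23, Function('o')(0, -4)), 48), Function('D')(Add(Mul(-2, p), 3)))) = Mul(-53, Add(Add(Add(-23, Add(Rational(3, 2), Mul(Rational(1, 2), 0, -4))), 48), Pow(Add(Mul(-2, 1), 3), 2))) = Mul(-53, Add(Add(Add(-23, Add(Rational(3, 2), 0)), 48), Pow(Add(-2, 3), 2))) = Mul(-53, Add(Add(Add(-23, Rational(3, 2)), 48), Pow(1, 2))) = Mul(-53, Add(Add(Rational(-43, 2), 48), 1)) = Mul(-53, Add(Rational(53, 2), 1)) = Mul(-53, Rational(55, 2)) = Rational(-2915, 2)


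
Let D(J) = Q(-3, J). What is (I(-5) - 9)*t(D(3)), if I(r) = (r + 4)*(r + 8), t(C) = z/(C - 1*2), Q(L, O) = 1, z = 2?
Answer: 24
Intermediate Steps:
D(J) = 1
t(C) = 2/(-2 + C) (t(C) = 2/(C - 1*2) = 2/(C - 2) = 2/(-2 + C))
I(r) = (4 + r)*(8 + r)
(I(-5) - 9)*t(D(3)) = ((32 + (-5)² + 12*(-5)) - 9)*(2/(-2 + 1)) = ((32 + 25 - 60) - 9)*(2/(-1)) = (-3 - 9)*(2*(-1)) = -12*(-2) = 24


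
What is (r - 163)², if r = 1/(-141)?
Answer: 528264256/19881 ≈ 26571.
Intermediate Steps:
r = -1/141 ≈ -0.0070922
(r - 163)² = (-1/141 - 163)² = (-22984/141)² = 528264256/19881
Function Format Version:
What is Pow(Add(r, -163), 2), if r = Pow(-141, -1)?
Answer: Rational(528264256, 19881) ≈ 26571.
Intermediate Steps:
r = Rational(-1, 141) ≈ -0.0070922
Pow(Add(r, -163), 2) = Pow(Add(Rational(-1, 141), -163), 2) = Pow(Rational(-22984, 141), 2) = Rational(528264256, 19881)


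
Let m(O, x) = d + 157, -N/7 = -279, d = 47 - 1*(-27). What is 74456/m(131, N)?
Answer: 74456/231 ≈ 322.32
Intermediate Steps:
d = 74 (d = 47 + 27 = 74)
N = 1953 (N = -7*(-279) = 1953)
m(O, x) = 231 (m(O, x) = 74 + 157 = 231)
74456/m(131, N) = 74456/231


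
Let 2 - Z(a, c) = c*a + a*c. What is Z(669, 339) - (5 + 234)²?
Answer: -510701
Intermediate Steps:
Z(a, c) = 2 - 2*a*c (Z(a, c) = 2 - (c*a + a*c) = 2 - (a*c + a*c) = 2 - 2*a*c)
Z(669, 339) - (5 + 234)² = (2 - 2*669*339) - (5 + 234)² = (2 - 453582) - 1*239² = -453580 - 1*57121 = -453580 - 57121 = -510701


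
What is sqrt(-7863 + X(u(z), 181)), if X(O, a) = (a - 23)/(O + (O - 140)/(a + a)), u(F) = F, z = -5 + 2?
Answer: I*sqrt(11946891467)/1229 ≈ 88.936*I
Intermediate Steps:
z = -3
X(O, a) = (-23 + a)/(O + (-140 + O)/(2*a)) (X(O, a) = (-23 + a)/(O + (-140 + O)/((2*a))) = (-23 + a)/(O + (-140 + O)*(1/(2*a))) = (-23 + a)/(O + (-140 + O)/(2*a)))
sqrt(-7863 + X(u(z), 181)) = sqrt(-7863 + 2*181*(-23 + 181)/(-140 - 3 + 2*(-3)*181)) = sqrt(-7863 + 2*181*158/(-140 - 3 - 1086)) = sqrt(-7863 + 2*181*158/(-1229)) = sqrt(-7863 + 2*181*(-1/1229)*158) = sqrt(-7863 - 57196/1229) = sqrt(-9720823/1229) = I*sqrt(11946891467)/1229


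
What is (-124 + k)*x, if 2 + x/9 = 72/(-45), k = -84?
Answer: 33696/5 ≈ 6739.2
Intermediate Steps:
x = -162/5 (x = -18 + 9*(72/(-45)) = -18 + 9*(72*(-1/45)) = -18 + 9*(-8/5) = -18 - 72/5 = -162/5 ≈ -32.400)
(-124 + k)*x = (-124 - 84)*(-162/5) = -208*(-162/5) = 33696/5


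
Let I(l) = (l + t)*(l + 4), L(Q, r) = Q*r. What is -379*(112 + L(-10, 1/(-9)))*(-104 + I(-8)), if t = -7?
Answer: 16976168/9 ≈ 1.8862e+6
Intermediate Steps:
I(l) = (-7 + l)*(4 + l) (I(l) = (l - 7)*(l + 4) = (-7 + l)*(4 + l))
-379*(112 + L(-10, 1/(-9)))*(-104 + I(-8)) = -379*(112 - 10/(-9))*(-104 + (-28 + (-8)² - 3*(-8))) = -379*(112 - 10*(-⅑))*(-104 + (-28 + 64 + 24)) = -379*(112 + 10/9)*(-104 + 60) = -385822*(-44)/9 = -379*(-44792/9) = 16976168/9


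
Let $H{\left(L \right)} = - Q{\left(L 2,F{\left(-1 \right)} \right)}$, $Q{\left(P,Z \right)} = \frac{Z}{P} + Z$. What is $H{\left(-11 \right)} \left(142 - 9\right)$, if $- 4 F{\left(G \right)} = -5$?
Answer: $- \frac{13965}{88} \approx -158.69$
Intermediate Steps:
$F{\left(G \right)} = \frac{5}{4}$ ($F{\left(G \right)} = \left(- \frac{1}{4}\right) \left(-5\right) = \frac{5}{4}$)
$Q{\left(P,Z \right)} = Z + \frac{Z}{P}$
$H{\left(L \right)} = - \frac{5}{4} - \frac{5}{8 L}$ ($H{\left(L \right)} = - (\frac{5}{4} + \frac{5}{4 L 2}) = - (\frac{5}{4} + \frac{5}{4 \cdot 2 L}) = - (\frac{5}{4} + \frac{5 \frac{1}{2 L}}{4}) = - (\frac{5}{4} + \frac{5}{8 L}) = - \frac{5}{4} - \frac{5}{8 L}$)
$H{\left(-11 \right)} \left(142 - 9\right) = \frac{5 \left(-1 - -22\right)}{8 \left(-11\right)} \left(142 - 9\right) = \frac{5}{8} \left(- \frac{1}{11}\right) \left(-1 + 22\right) 133 = \frac{5}{8} \left(- \frac{1}{11}\right) 21 \cdot 133 = \left(- \frac{105}{88}\right) 133 = - \frac{13965}{88}$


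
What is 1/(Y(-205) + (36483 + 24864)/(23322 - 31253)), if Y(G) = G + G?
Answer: -721/301187 ≈ -0.0023939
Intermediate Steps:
Y(G) = 2*G
1/(Y(-205) + (36483 + 24864)/(23322 - 31253)) = 1/(2*(-205) + (36483 + 24864)/(23322 - 31253)) = 1/(-410 + 61347/(-7931)) = 1/(-410 + 61347*(-1/7931)) = 1/(-410 - 5577/721) = 1/(-301187/721) = -721/301187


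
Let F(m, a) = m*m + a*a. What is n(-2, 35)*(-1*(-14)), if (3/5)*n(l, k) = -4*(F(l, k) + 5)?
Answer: -345520/3 ≈ -1.1517e+5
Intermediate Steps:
F(m, a) = a² + m² (F(m, a) = m² + a² = a² + m²)
n(l, k) = -100/3 - 20*k²/3 - 20*l²/3 (n(l, k) = 5*(-4*((k² + l²) + 5))/3 = 5*(-4*(5 + k² + l²))/3 = 5*(-20 - 4*k² - 4*l²)/3 = -100/3 - 20*k²/3 - 20*l²/3)
n(-2, 35)*(-1*(-14)) = (-100/3 - 20/3*35² - 20/3*(-2)²)*(-1*(-14)) = (-100/3 - 20/3*1225 - 20/3*4)*14 = (-100/3 - 24500/3 - 80/3)*14 = -24680/3*14 = -345520/3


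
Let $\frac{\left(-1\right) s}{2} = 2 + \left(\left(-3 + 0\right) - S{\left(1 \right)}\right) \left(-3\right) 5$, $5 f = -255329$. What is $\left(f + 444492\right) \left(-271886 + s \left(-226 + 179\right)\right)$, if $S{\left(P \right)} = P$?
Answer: $- \frac{523370939598}{5} \approx -1.0467 \cdot 10^{11}$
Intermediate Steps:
$f = - \frac{255329}{5}$ ($f = \frac{1}{5} \left(-255329\right) = - \frac{255329}{5} \approx -51066.0$)
$s = -124$ ($s = - 2 \left(2 + \left(\left(-3 + 0\right) - 1\right) \left(-3\right) 5\right) = - 2 \left(2 + \left(-3 - 1\right) \left(-3\right) 5\right) = - 2 \left(2 + \left(-4\right) \left(-3\right) 5\right) = - 2 \left(2 + 12 \cdot 5\right) = - 2 \left(2 + 60\right) = \left(-2\right) 62 = -124$)
$\left(f + 444492\right) \left(-271886 + s \left(-226 + 179\right)\right) = \left(- \frac{255329}{5} + 444492\right) \left(-271886 - 124 \left(-226 + 179\right)\right) = \frac{1967131 \left(-271886 - -5828\right)}{5} = \frac{1967131 \left(-271886 + 5828\right)}{5} = \frac{1967131}{5} \left(-266058\right) = - \frac{523370939598}{5}$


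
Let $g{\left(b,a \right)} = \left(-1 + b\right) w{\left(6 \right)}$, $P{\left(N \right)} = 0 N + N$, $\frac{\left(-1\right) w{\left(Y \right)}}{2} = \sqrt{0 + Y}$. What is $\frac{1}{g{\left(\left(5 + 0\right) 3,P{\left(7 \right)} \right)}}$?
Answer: $- \frac{\sqrt{6}}{168} \approx -0.01458$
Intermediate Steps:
$w{\left(Y \right)} = - 2 \sqrt{Y}$ ($w{\left(Y \right)} = - 2 \sqrt{0 + Y} = - 2 \sqrt{Y}$)
$P{\left(N \right)} = N$ ($P{\left(N \right)} = 0 + N = N$)
$g{\left(b,a \right)} = - 2 \sqrt{6} \left(-1 + b\right)$ ($g{\left(b,a \right)} = \left(-1 + b\right) \left(- 2 \sqrt{6}\right) = - 2 \sqrt{6} \left(-1 + b\right)$)
$\frac{1}{g{\left(\left(5 + 0\right) 3,P{\left(7 \right)} \right)}} = \frac{1}{2 \sqrt{6} \left(1 - \left(5 + 0\right) 3\right)} = \frac{1}{2 \sqrt{6} \left(1 - 5 \cdot 3\right)} = \frac{1}{2 \sqrt{6} \left(1 - 15\right)} = \frac{1}{2 \sqrt{6} \left(-14\right)} = \frac{1}{\left(-28\right) \sqrt{6}} = - \frac{\sqrt{6}}{168}$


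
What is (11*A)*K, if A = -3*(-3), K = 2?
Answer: 198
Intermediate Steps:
A = 9
(11*A)*K = (11*9)*2 = 99*2 = 198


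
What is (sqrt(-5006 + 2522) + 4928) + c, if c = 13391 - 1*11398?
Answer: 6921 + 6*I*sqrt(69) ≈ 6921.0 + 49.84*I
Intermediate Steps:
c = 1993 (c = 13391 - 11398 = 1993)
(sqrt(-5006 + 2522) + 4928) + c = (sqrt(-5006 + 2522) + 4928) + 1993 = (sqrt(-2484) + 4928) + 1993 = (6*I*sqrt(69) + 4928) + 1993 = (4928 + 6*I*sqrt(69)) + 1993 = 6921 + 6*I*sqrt(69)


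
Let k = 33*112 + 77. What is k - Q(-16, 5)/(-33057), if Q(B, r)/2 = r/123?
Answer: 15341059513/4066011 ≈ 3773.0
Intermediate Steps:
Q(B, r) = 2*r/123 (Q(B, r) = 2*(r/123) = 2*r/123)
k = 3773 (k = 3696 + 77 = 3773)
k - Q(-16, 5)/(-33057) = 3773 - (2/123)*5/(-33057) = 3773 - 10*(-1)/(123*33057) = 3773 - 1*(-10/4066011) = 3773 + 10/4066011 = 15341059513/4066011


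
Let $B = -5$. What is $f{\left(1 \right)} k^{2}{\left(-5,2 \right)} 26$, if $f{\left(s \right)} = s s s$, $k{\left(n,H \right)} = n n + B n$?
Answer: $65000$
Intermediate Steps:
$k{\left(n,H \right)} = n^{2} - 5 n$ ($k{\left(n,H \right)} = n n - 5 n = n^{2} - 5 n$)
$f{\left(s \right)} = s^{3}$ ($f{\left(s \right)} = s^{2} s = s^{3}$)
$f{\left(1 \right)} k^{2}{\left(-5,2 \right)} 26 = 1^{3} \left(- 5 \left(-5 - 5\right)\right)^{2} \cdot 26 = 1 \left(\left(-5\right) \left(-10\right)\right)^{2} \cdot 26 = 1 \cdot 50^{2} \cdot 26 = 1 \cdot 2500 \cdot 26 = 2500 \cdot 26 = 65000$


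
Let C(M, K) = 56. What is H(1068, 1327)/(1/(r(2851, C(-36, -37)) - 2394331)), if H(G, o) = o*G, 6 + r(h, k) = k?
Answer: -3393261227316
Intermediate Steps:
r(h, k) = -6 + k
H(G, o) = G*o
H(1068, 1327)/(1/(r(2851, C(-36, -37)) - 2394331)) = (1068*1327)/(1/((-6 + 56) - 2394331)) = 1417236/(1/(50 - 2394331)) = 1417236/(1/(-2394281)) = 1417236/(-1/2394281) = 1417236*(-2394281) = -3393261227316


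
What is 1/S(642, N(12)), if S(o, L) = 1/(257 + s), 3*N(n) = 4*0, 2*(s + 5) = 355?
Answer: 859/2 ≈ 429.50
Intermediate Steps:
s = 345/2 (s = -5 + (1/2)*355 = -5 + 355/2 = 345/2 ≈ 172.50)
N(n) = 0 (N(n) = (4*0)/3 = (1/3)*0 = 0)
S(o, L) = 2/859 (S(o, L) = 1/(257 + 345/2) = 1/(859/2) = 2/859)
1/S(642, N(12)) = 1/(2/859) = 859/2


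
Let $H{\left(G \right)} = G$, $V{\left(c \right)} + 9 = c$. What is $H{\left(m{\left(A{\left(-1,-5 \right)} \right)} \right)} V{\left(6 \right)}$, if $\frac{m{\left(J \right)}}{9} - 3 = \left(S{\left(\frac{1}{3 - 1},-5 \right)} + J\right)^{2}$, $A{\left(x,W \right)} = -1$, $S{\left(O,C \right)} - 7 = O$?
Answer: $- \frac{4887}{4} \approx -1221.8$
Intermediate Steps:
$V{\left(c \right)} = -9 + c$
$S{\left(O,C \right)} = 7 + O$
$m{\left(J \right)} = 27 + 9 \left(\frac{15}{2} + J\right)^{2}$ ($m{\left(J \right)} = 27 + 9 \left(\left(7 + \frac{1}{3 - 1}\right) + J\right)^{2} = 27 + 9 \left(\left(7 + \frac{1}{2}\right) + J\right)^{2} = 27 + 9 \left(\frac{15}{2} + J\right)^{2}$)
$H{\left(m{\left(A{\left(-1,-5 \right)} \right)} \right)} V{\left(6 \right)} = \left(27 + \frac{9 \left(15 + 2 \left(-1\right)\right)^{2}}{4}\right) \left(-9 + 6\right) = \left(27 + \frac{9 \left(15 - 2\right)^{2}}{4}\right) \left(-3\right) = \left(27 + \frac{9 \cdot 13^{2}}{4}\right) \left(-3\right) = \left(27 + \frac{9}{4} \cdot 169\right) \left(-3\right) = \left(27 + \frac{1521}{4}\right) \left(-3\right) = \frac{1629}{4} \left(-3\right) = - \frac{4887}{4}$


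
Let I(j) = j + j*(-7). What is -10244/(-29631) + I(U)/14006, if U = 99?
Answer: 62938325/207505893 ≈ 0.30331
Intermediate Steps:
I(j) = -6*j (I(j) = j - 7*j = -6*j)
-10244/(-29631) + I(U)/14006 = -10244/(-29631) - 6*99/14006 = -10244*(-1/29631) - 594*1/14006 = 10244/29631 - 297/7003 = 62938325/207505893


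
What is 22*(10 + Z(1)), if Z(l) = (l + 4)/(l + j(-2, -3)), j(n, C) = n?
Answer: 110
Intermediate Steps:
Z(l) = (4 + l)/(-2 + l) (Z(l) = (l + 4)/(l - 2) = (4 + l)/(-2 + l))
22*(10 + Z(1)) = 22*(10 + (4 + 1)/(-2 + 1)) = 22*(10 + 5/(-1)) = 22*(10 - 1*5) = 22*(10 - 5) = 22*5 = 110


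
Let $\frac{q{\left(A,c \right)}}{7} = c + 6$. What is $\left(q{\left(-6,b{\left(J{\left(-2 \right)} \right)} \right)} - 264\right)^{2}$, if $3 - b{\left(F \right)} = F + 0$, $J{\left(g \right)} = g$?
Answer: $34969$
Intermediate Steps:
$b{\left(F \right)} = 3 - F$ ($b{\left(F \right)} = 3 - \left(F + 0\right) = 3 - F$)
$q{\left(A,c \right)} = 42 + 7 c$ ($q{\left(A,c \right)} = 7 \left(c + 6\right) = 7 \left(6 + c\right) = 42 + 7 c$)
$\left(q{\left(-6,b{\left(J{\left(-2 \right)} \right)} \right)} - 264\right)^{2} = \left(\left(42 + 7 \left(3 - -2\right)\right) - 264\right)^{2} = \left(\left(42 + 7 \left(3 + 2\right)\right) - 264\right)^{2} = \left(\left(42 + 7 \cdot 5\right) - 264\right)^{2} = \left(\left(42 + 35\right) - 264\right)^{2} = \left(77 - 264\right)^{2} = \left(-187\right)^{2} = 34969$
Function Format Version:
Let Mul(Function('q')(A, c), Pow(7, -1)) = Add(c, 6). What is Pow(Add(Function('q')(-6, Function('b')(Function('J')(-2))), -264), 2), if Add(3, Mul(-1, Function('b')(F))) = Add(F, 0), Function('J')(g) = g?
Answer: 34969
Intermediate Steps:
Function('b')(F) = Add(3, Mul(-1, F)) (Function('b')(F) = Add(3, Mul(-1, Add(F, 0))) = Add(3, Mul(-1, F)))
Function('q')(A, c) = Add(42, Mul(7, c)) (Function('q')(A, c) = Mul(7, Add(c, 6)) = Mul(7, Add(6, c)) = Add(42, Mul(7, c)))
Pow(Add(Function('q')(-6, Function('b')(Function('J')(-2))), -264), 2) = Pow(Add(Add(42, Mul(7, Add(3, Mul(-1, -2)))), -264), 2) = Pow(Add(Add(42, Mul(7, Add(3, 2))), -264), 2) = Pow(Add(Add(42, Mul(7, 5)), -264), 2) = Pow(Add(Add(42, 35), -264), 2) = Pow(Add(77, -264), 2) = Pow(-187, 2) = 34969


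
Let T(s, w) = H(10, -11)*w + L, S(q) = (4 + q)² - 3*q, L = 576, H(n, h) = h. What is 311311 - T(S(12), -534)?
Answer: 304861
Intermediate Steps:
T(s, w) = 576 - 11*w (T(s, w) = -11*w + 576 = 576 - 11*w)
311311 - T(S(12), -534) = 311311 - (576 - 11*(-534)) = 311311 - (576 + 5874) = 311311 - 1*6450 = 311311 - 6450 = 304861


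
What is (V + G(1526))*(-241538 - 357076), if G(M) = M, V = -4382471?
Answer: 2622495010230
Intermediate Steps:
(V + G(1526))*(-241538 - 357076) = (-4382471 + 1526)*(-241538 - 357076) = -4380945*(-598614) = 2622495010230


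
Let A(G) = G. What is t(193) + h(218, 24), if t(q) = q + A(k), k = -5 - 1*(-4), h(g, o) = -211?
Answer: -19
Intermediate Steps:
k = -1 (k = -5 + 4 = -1)
t(q) = -1 + q (t(q) = q - 1 = -1 + q)
t(193) + h(218, 24) = (-1 + 193) - 211 = 192 - 211 = -19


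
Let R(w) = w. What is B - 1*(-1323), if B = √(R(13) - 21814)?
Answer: 1323 + 13*I*√129 ≈ 1323.0 + 147.65*I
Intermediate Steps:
B = 13*I*√129 (B = √(13 - 21814) = √(-21801) = 13*I*√129 ≈ 147.65*I)
B - 1*(-1323) = 13*I*√129 - 1*(-1323) = 13*I*√129 + 1323 = 1323 + 13*I*√129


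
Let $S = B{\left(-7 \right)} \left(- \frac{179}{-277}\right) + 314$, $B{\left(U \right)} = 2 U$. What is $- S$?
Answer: $- \frac{84472}{277} \approx -304.95$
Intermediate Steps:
$S = \frac{84472}{277}$ ($S = 2 \left(-7\right) \left(- \frac{179}{-277}\right) + 314 = - 14 \left(\left(-179\right) \left(- \frac{1}{277}\right)\right) + 314 = \left(-14\right) \frac{179}{277} + 314 = - \frac{2506}{277} + 314 = \frac{84472}{277} \approx 304.95$)
$- S = \left(-1\right) \frac{84472}{277} = - \frac{84472}{277}$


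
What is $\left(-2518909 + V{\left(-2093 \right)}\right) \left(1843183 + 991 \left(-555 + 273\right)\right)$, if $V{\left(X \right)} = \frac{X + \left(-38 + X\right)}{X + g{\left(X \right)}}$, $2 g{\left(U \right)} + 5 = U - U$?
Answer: $- \frac{500236204036827}{127} \approx -3.9389 \cdot 10^{12}$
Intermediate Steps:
$g{\left(U \right)} = - \frac{5}{2}$ ($g{\left(U \right)} = - \frac{5}{2} + \frac{U - U}{2} = - \frac{5}{2} + \frac{1}{2} \cdot 0 = - \frac{5}{2} + 0 = - \frac{5}{2}$)
$V{\left(X \right)} = \frac{-38 + 2 X}{- \frac{5}{2} + X}$ ($V{\left(X \right)} = \frac{X + \left(-38 + X\right)}{X - \frac{5}{2}} = \frac{-38 + 2 X}{- \frac{5}{2} + X}$)
$\left(-2518909 + V{\left(-2093 \right)}\right) \left(1843183 + 991 \left(-555 + 273\right)\right) = \left(-2518909 + \frac{4 \left(-19 - 2093\right)}{-5 + 2 \left(-2093\right)}\right) \left(1843183 + 991 \left(-555 + 273\right)\right) = \left(-2518909 + 4 \frac{1}{-5 - 4186} \left(-2112\right)\right) \left(1843183 + 991 \left(-282\right)\right) = \left(-2518909 + 4 \frac{1}{-4191} \left(-2112\right)\right) \left(1843183 - 279462\right) = \left(-2518909 + 4 \left(- \frac{1}{4191}\right) \left(-2112\right)\right) 1563721 = \left(-2518909 + \frac{256}{127}\right) 1563721 = \left(- \frac{319901187}{127}\right) 1563721 = - \frac{500236204036827}{127}$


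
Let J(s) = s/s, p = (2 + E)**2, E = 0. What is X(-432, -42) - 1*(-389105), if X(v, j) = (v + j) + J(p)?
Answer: 388632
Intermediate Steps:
p = 4 (p = (2 + 0)**2 = 2**2 = 4)
J(s) = 1
X(v, j) = 1 + j + v (X(v, j) = (v + j) + 1 = (j + v) + 1 = 1 + j + v)
X(-432, -42) - 1*(-389105) = (1 - 42 - 432) - 1*(-389105) = -473 + 389105 = 388632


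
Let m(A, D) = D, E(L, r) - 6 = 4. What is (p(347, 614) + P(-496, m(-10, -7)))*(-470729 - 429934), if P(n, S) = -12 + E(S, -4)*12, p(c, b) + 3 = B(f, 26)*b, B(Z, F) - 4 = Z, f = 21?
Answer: -13919746665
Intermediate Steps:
E(L, r) = 10 (E(L, r) = 6 + 4 = 10)
B(Z, F) = 4 + Z
p(c, b) = -3 + 25*b (p(c, b) = -3 + (4 + 21)*b = -3 + 25*b)
P(n, S) = 108 (P(n, S) = -12 + 10*12 = -12 + 120 = 108)
(p(347, 614) + P(-496, m(-10, -7)))*(-470729 - 429934) = ((-3 + 25*614) + 108)*(-470729 - 429934) = ((-3 + 15350) + 108)*(-900663) = (15347 + 108)*(-900663) = 15455*(-900663) = -13919746665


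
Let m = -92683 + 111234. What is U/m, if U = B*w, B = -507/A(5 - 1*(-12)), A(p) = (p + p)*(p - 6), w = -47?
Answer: 1833/533698 ≈ 0.0034345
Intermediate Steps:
A(p) = 2*p*(-6 + p) (A(p) = (2*p)*(-6 + p) = 2*p*(-6 + p))
m = 18551
B = -507/374 (B = -507*1/(2*(-6 + (5 - 1*(-12)))*(5 - 1*(-12))) = -507*1/(2*(-6 + (5 + 12))*(5 + 12)) = -507*1/(34*(-6 + 17)) = -507/(2*17*11) = -507/374 ≈ -1.3556)
U = 23829/374 (U = -507/374*(-47) = 23829/374 ≈ 63.714)
U/m = (23829/374)/18551 = (23829/374)*(1/18551) = 1833/533698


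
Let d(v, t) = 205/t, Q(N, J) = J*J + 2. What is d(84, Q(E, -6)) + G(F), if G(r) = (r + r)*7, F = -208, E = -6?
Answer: -110451/38 ≈ -2906.6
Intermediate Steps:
Q(N, J) = 2 + J² (Q(N, J) = J² + 2 = 2 + J²)
G(r) = 14*r (G(r) = (2*r)*7 = 14*r)
d(84, Q(E, -6)) + G(F) = 205/(2 + (-6)²) + 14*(-208) = 205/(2 + 36) - 2912 = 205/38 - 2912 = -110451/38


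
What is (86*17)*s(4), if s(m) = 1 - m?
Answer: -4386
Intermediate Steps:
(86*17)*s(4) = (86*17)*(1 - 1*4) = 1462*(1 - 4) = 1462*(-3) = -4386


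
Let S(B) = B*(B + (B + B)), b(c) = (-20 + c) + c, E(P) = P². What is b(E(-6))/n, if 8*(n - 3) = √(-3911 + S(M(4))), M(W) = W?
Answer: 9984/4439 - 416*I*√3863/4439 ≈ 2.2492 - 5.8247*I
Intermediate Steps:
b(c) = -20 + 2*c
S(B) = 3*B² (S(B) = B*(B + 2*B) = B*(3*B) = 3*B²)
n = 3 + I*√3863/8 (n = 3 + √(-3911 + 3*4²)/8 = 3 + √(-3911 + 3*16)/8 = 3 + √(-3911 + 48)/8 = 3 + √(-3863)/8 = 3 + (I*√3863)/8 = 3 + I*√3863/8 ≈ 3.0 + 7.7691*I)
b(E(-6))/n = (-20 + 2*(-6)²)/(3 + I*√3863/8) = (-20 + 2*36)/(3 + I*√3863/8) = (-20 + 72)/(3 + I*√3863/8) = 52/(3 + I*√3863/8)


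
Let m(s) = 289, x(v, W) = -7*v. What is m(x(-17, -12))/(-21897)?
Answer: -289/21897 ≈ -0.013198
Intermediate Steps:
m(x(-17, -12))/(-21897) = 289/(-21897) = 289*(-1/21897) = -289/21897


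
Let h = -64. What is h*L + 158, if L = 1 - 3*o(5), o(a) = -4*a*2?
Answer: -7586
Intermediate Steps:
o(a) = -8*a
L = 121 (L = 1 - (-24)*5 = 1 - 3*(-40) = 1 + 120 = 121)
h*L + 158 = -64*121 + 158 = -7744 + 158 = -7586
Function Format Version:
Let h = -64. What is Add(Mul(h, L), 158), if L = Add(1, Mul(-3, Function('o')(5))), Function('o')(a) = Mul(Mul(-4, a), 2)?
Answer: -7586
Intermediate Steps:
Function('o')(a) = Mul(-8, a)
L = 121 (L = Add(1, Mul(-3, Mul(-8, 5))) = Add(1, Mul(-3, -40)) = Add(1, 120) = 121)
Add(Mul(h, L), 158) = Add(Mul(-64, 121), 158) = Add(-7744, 158) = -7586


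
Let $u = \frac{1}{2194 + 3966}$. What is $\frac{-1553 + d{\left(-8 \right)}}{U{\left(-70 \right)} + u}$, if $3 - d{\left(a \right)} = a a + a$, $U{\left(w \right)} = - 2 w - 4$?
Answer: $- \frac{9892960}{837761} \approx -11.809$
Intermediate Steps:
$U{\left(w \right)} = -4 - 2 w$
$u = \frac{1}{6160} \approx 0.00016234$
$d{\left(a \right)} = 3 - a - a^{2}$ ($d{\left(a \right)} = 3 - \left(a a + a\right) = 3 - \left(a^{2} + a\right) = 3 - \left(a + a^{2}\right) = 3 - a - a^{2}$)
$\frac{-1553 + d{\left(-8 \right)}}{U{\left(-70 \right)} + u} = \frac{-1553 - 53}{\left(-4 - -140\right) + \frac{1}{6160}} = \frac{-1553 + \left(3 + 8 - 64\right)}{\left(-4 + 140\right) + \frac{1}{6160}} = \frac{-1553 + \left(3 + 8 - 64\right)}{136 + \frac{1}{6160}} = \frac{-1553 - 53}{\frac{837761}{6160}} = \left(-1606\right) \frac{6160}{837761} = - \frac{9892960}{837761}$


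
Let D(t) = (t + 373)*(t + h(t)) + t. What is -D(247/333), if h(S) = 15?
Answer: -652480603/110889 ≈ -5884.1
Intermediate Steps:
D(t) = t + (15 + t)*(373 + t) (D(t) = (t + 373)*(t + 15) + t = (373 + t)*(15 + t) + t = (15 + t)*(373 + t) + t = t + (15 + t)*(373 + t))
-D(247/333) = -(5595 + (247/333)² + 389*(247/333)) = -(5595 + 61009/110889 + 96083/333) = -1*652480603/110889 = -652480603/110889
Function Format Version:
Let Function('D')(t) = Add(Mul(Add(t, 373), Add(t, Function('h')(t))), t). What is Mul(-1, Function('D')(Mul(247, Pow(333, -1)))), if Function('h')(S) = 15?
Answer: Rational(-652480603, 110889) ≈ -5884.1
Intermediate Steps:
Function('D')(t) = Add(t, Mul(Add(15, t), Add(373, t))) (Function('D')(t) = Add(Mul(Add(t, 373), Add(t, 15)), t) = Add(Mul(Add(373, t), Add(15, t)), t) = Add(Mul(Add(15, t), Add(373, t)), t) = Add(t, Mul(Add(15, t), Add(373, t))))
Mul(-1, Function('D')(Mul(247, Pow(333, -1)))) = Mul(-1, Add(5595, Pow(Mul(247, Pow(333, -1)), 2), Mul(389, Mul(247, Pow(333, -1))))) = Mul(-1, Add(5595, Pow(Mul(247, Rational(1, 333)), 2), Mul(389, Mul(247, Rational(1, 333))))) = Mul(-1, Add(5595, Pow(Rational(247, 333), 2), Mul(389, Rational(247, 333)))) = Mul(-1, Add(5595, Rational(61009, 110889), Rational(96083, 333))) = Mul(-1, Rational(652480603, 110889)) = Rational(-652480603, 110889)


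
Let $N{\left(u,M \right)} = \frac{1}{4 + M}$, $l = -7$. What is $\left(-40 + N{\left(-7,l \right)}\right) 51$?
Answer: $-2057$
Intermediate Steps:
$\left(-40 + N{\left(-7,l \right)}\right) 51 = \left(-40 + \frac{1}{4 - 7}\right) 51 = \left(-40 + \frac{1}{-3}\right) 51 = \left(-40 - \frac{1}{3}\right) 51 = \left(- \frac{121}{3}\right) 51 = -2057$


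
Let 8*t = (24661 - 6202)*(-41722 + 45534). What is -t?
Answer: -17591427/2 ≈ -8.7957e+6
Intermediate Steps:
t = 17591427/2 (t = ((24661 - 6202)*(-41722 + 45534))/8 = (18459*3812)/8 = (1/8)*70365708 = 17591427/2 ≈ 8.7957e+6)
-t = -1*17591427/2 = -17591427/2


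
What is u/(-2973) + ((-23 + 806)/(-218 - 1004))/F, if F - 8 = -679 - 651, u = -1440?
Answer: 776208273/1600944644 ≈ 0.48484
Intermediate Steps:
F = -1322 (F = 8 + (-679 - 651) = 8 - 1330 = -1322)
u/(-2973) + ((-23 + 806)/(-218 - 1004))/F = -1440/(-2973) + ((-23 + 806)/(-218 - 1004))/(-1322) = -1440*(-1/2973) + (783/(-1222))*(-1/1322) = 480/991 + (783*(-1/1222))*(-1/1322) = 480/991 - 783/1222*(-1/1322) = 480/991 + 783/1615484 = 776208273/1600944644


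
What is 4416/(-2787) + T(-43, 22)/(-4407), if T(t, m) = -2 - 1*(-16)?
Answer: -6500110/4094103 ≈ -1.5877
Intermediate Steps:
T(t, m) = 14 (T(t, m) = -2 + 16 = 14)
4416/(-2787) + T(-43, 22)/(-4407) = 4416/(-2787) + 14/(-4407) = 4416*(-1/2787) + 14*(-1/4407) = -1472/929 - 14/4407 = -6500110/4094103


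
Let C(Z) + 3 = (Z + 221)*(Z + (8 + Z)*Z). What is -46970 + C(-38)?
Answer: 154693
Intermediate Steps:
C(Z) = -3 + (221 + Z)*(Z + Z*(8 + Z)) (C(Z) = -3 + (Z + 221)*(Z + (8 + Z)*Z) = -3 + (221 + Z)*(Z + Z*(8 + Z)))
-46970 + C(-38) = -46970 + (-3 + (-38)³ + 230*(-38)² + 1989*(-38)) = -46970 + (-3 - 54872 + 230*1444 - 75582) = -46970 + (-3 - 54872 + 332120 - 75582) = -46970 + 201663 = 154693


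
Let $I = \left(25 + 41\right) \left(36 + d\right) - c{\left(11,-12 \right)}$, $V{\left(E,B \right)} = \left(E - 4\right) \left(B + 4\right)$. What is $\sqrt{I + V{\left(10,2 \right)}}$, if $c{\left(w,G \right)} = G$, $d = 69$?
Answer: $\sqrt{6978} \approx 83.534$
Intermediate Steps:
$V{\left(E,B \right)} = \left(-4 + E\right) \left(4 + B\right)$
$I = 6942$ ($I = \left(25 + 41\right) \left(36 + 69\right) - -12 = 66 \cdot 105 + 12 = 6930 + 12 = 6942$)
$\sqrt{I + V{\left(10,2 \right)}} = \sqrt{6942 + \left(-16 - 8 + 4 \cdot 10 + 2 \cdot 10\right)} = \sqrt{6942 + \left(-16 - 8 + 40 + 20\right)} = \sqrt{6942 + 36} = \sqrt{6978}$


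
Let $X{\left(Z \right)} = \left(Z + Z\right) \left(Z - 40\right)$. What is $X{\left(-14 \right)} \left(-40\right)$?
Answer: $-60480$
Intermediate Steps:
$X{\left(Z \right)} = 2 Z \left(-40 + Z\right)$
$X{\left(-14 \right)} \left(-40\right) = 2 \left(-14\right) \left(-40 - 14\right) \left(-40\right) = 2 \left(-14\right) \left(-54\right) \left(-40\right) = 1512 \left(-40\right) = -60480$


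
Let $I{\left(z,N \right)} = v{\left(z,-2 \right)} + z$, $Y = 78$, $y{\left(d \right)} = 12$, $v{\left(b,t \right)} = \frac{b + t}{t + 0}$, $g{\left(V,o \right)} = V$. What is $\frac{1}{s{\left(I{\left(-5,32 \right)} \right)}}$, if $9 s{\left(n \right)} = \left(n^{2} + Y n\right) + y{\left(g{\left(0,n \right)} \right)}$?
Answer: $- \frac{12}{137} \approx -0.087591$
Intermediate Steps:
$v{\left(b,t \right)} = \frac{b + t}{t}$
$I{\left(z,N \right)} = 1 + \frac{z}{2}$ ($I{\left(z,N \right)} = \frac{z - 2}{-2} + z = - \frac{-2 + z}{2} + z = \left(1 - \frac{z}{2}\right) + z = 1 + \frac{z}{2}$)
$s{\left(n \right)} = \frac{4}{3} + \frac{n^{2}}{9} + \frac{26 n}{3}$ ($s{\left(n \right)} = \frac{\left(n^{2} + 78 n\right) + 12}{9} = \frac{12 + n^{2} + 78 n}{9} = \frac{4}{3} + \frac{n^{2}}{9} + \frac{26 n}{3}$)
$\frac{1}{s{\left(I{\left(-5,32 \right)} \right)}} = \frac{1}{\frac{4}{3} + \frac{\left(1 + \frac{1}{2} \left(-5\right)\right)^{2}}{9} + \frac{26 \left(1 + \frac{1}{2} \left(-5\right)\right)}{3}} = \frac{1}{\frac{4}{3} + \frac{\left(1 - \frac{5}{2}\right)^{2}}{9} + \frac{26 \left(1 - \frac{5}{2}\right)}{3}} = \frac{1}{\frac{4}{3} + \frac{\left(- \frac{3}{2}\right)^{2}}{9} + \frac{26}{3} \left(- \frac{3}{2}\right)} = \frac{1}{\frac{4}{3} + \frac{1}{9} \cdot \frac{9}{4} - 13} = \frac{1}{\frac{4}{3} + \frac{1}{4} - 13} = \frac{1}{- \frac{137}{12}} = - \frac{12}{137}$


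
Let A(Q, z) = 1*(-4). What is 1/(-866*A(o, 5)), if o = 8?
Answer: 1/3464 ≈ 0.00028868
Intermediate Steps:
A(Q, z) = -4
1/(-866*A(o, 5)) = 1/(-866*(-4)) = 1/3464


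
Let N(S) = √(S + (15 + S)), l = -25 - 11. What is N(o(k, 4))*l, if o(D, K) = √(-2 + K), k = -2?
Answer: -36*√(15 + 2*√2) ≈ -152.01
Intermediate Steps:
l = -36
N(S) = √(15 + 2*S)
N(o(k, 4))*l = √(15 + 2*√(-2 + 4))*(-36) = √(15 + 2*√2)*(-36) = -36*√(15 + 2*√2)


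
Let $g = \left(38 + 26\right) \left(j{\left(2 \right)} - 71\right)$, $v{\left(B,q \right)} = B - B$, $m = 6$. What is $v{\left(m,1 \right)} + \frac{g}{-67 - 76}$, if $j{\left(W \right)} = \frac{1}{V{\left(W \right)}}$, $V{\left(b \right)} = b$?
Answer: $\frac{4512}{143} \approx 31.552$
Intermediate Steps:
$j{\left(W \right)} = \frac{1}{W}$
$v{\left(B,q \right)} = 0$
$g = -4512$ ($g = \left(38 + 26\right) \left(\frac{1}{2} - 71\right) = 64 \left(\frac{1}{2} - 71\right) = 64 \left(- \frac{141}{2}\right) = -4512$)
$v{\left(m,1 \right)} + \frac{g}{-67 - 76} = 0 - \frac{4512}{-67 - 76} = 0 - \frac{4512}{-143} = 0 - - \frac{4512}{143} = 0 + \frac{4512}{143} = \frac{4512}{143}$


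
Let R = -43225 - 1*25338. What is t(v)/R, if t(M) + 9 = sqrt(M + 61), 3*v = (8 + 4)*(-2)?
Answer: 9/68563 - sqrt(53)/68563 ≈ 2.5085e-5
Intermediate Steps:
v = -8 (v = ((8 + 4)*(-2))/3 = (12*(-2))/3 = (1/3)*(-24) = -8)
R = -68563 (R = -43225 - 25338 = -68563)
t(M) = -9 + sqrt(61 + M) (t(M) = -9 + sqrt(M + 61) = -9 + sqrt(61 + M))
t(v)/R = (-9 + sqrt(61 - 8))/(-68563) = (-9 + sqrt(53))*(-1/68563) = 9/68563 - sqrt(53)/68563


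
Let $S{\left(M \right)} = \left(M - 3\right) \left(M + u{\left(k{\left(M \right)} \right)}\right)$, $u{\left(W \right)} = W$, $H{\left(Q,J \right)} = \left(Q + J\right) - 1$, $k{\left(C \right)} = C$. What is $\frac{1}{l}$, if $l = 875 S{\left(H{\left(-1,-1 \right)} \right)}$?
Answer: $\frac{1}{31500} \approx 3.1746 \cdot 10^{-5}$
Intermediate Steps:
$H{\left(Q,J \right)} = -1 + J + Q$ ($H{\left(Q,J \right)} = \left(J + Q\right) - 1 = -1 + J + Q$)
$S{\left(M \right)} = 2 M \left(-3 + M\right)$ ($S{\left(M \right)} = \left(M - 3\right) \left(M + M\right) = \left(-3 + M\right) 2 M = 2 M \left(-3 + M\right)$)
$l = 31500$ ($l = 875 \cdot 2 \left(-1 - 1 - 1\right) \left(-3 - 3\right) = 875 \cdot 2 \left(-3\right) \left(-3 - 3\right) = 875 \cdot 2 \left(-3\right) \left(-6\right) = 875 \cdot 36 = 31500$)
$\frac{1}{l} = \frac{1}{31500}$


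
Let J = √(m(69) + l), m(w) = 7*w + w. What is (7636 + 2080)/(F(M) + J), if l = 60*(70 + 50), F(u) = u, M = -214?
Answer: -519806/9511 - 4858*√1938/9511 ≈ -77.139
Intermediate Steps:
m(w) = 8*w
l = 7200 (l = 60*120 = 7200)
J = 2*√1938 (J = √(8*69 + 7200) = √(552 + 7200) = √7752 = 2*√1938 ≈ 88.045)
(7636 + 2080)/(F(M) + J) = (7636 + 2080)/(-214 + 2*√1938) = 9716/(-214 + 2*√1938)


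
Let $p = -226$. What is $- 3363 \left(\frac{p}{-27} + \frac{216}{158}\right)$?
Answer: $- \frac{23283170}{711} \approx -32747.0$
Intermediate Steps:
$- 3363 \left(\frac{p}{-27} + \frac{216}{158}\right) = - 3363 \left(- \frac{226}{-27} + \frac{216}{158}\right) = - 3363 \left(\left(-226\right) \left(- \frac{1}{27}\right) + 216 \cdot \frac{1}{158}\right) = - 3363 \left(\frac{226}{27} + \frac{108}{79}\right) = \left(-3363\right) \frac{20770}{2133} = - \frac{23283170}{711}$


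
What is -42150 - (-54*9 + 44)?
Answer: -41708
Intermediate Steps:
-42150 - (-54*9 + 44) = -42150 - (-486 + 44) = -42150 - 1*(-442) = -42150 + 442 = -41708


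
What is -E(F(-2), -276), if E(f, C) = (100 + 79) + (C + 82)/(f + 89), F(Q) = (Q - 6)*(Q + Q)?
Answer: -21465/121 ≈ -177.40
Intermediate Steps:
F(Q) = 2*Q*(-6 + Q) (F(Q) = (-6 + Q)*(2*Q) = 2*Q*(-6 + Q))
E(f, C) = 179 + (82 + C)/(89 + f)
-E(F(-2), -276) = -(16013 - 276 + 179*(2*(-2)*(-6 - 2)))/(89 + 2*(-2)*(-6 - 2)) = -(16013 - 276 + 179*(2*(-2)*(-8)))/(89 + 2*(-2)*(-8)) = -(16013 - 276 + 179*32)/(89 + 32) = -(16013 - 276 + 5728)/121 = -21465/121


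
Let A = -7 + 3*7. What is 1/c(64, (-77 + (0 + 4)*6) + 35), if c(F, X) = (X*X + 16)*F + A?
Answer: 1/21774 ≈ 4.5926e-5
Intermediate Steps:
A = 14 (A = -7 + 21 = 14)
c(F, X) = 14 + F*(16 + X²) (c(F, X) = (X*X + 16)*F + 14 = (X² + 16)*F + 14 = (16 + X²)*F + 14 = F*(16 + X²) + 14 = 14 + F*(16 + X²))
1/c(64, (-77 + (0 + 4)*6) + 35) = 1/(14 + 16*64 + 64*((-77 + (0 + 4)*6) + 35)²) = 1/(14 + 1024 + 64*((-77 + 4*6) + 35)²) = 1/(14 + 1024 + 64*((-77 + 24) + 35)²) = 1/(14 + 1024 + 64*(-53 + 35)²) = 1/(14 + 1024 + 64*(-18)²) = 1/(14 + 1024 + 64*324) = 1/(14 + 1024 + 20736) = 1/21774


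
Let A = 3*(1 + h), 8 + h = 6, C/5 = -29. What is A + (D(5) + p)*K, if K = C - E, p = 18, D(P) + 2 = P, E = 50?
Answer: -4098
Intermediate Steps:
C = -145 (C = 5*(-29) = -145)
D(P) = -2 + P
h = -2 (h = -8 + 6 = -2)
K = -195 (K = -145 - 1*50 = -145 - 50 = -195)
A = -3 (A = 3*(1 - 2) = 3*(-1) = -3)
A + (D(5) + p)*K = -3 + ((-2 + 5) + 18)*(-195) = -3 + (3 + 18)*(-195) = -3 + 21*(-195) = -3 - 4095 = -4098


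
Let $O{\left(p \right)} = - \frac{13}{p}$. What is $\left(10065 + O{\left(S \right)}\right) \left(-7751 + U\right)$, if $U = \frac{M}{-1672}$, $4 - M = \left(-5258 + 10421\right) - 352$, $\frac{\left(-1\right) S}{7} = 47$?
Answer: $- \frac{14661214645}{188} \approx -7.7985 \cdot 10^{7}$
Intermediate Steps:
$S = -329$ ($S = \left(-7\right) 47 = -329$)
$M = -4807$ ($M = 4 - \left(\left(-5258 + 10421\right) - 352\right) = 4 - \left(5163 + \left(-1365 + 1013\right)\right) = 4 - \left(5163 - 352\right) = 4 - 4811 = -4807$)
$U = \frac{23}{8}$ ($U = - \frac{4807}{-1672} = \left(-4807\right) \left(- \frac{1}{1672}\right) = \frac{23}{8} \approx 2.875$)
$\left(10065 + O{\left(S \right)}\right) \left(-7751 + U\right) = \left(10065 - \frac{13}{-329}\right) \left(-7751 + \frac{23}{8}\right) = \left(10065 - - \frac{13}{329}\right) \left(- \frac{61985}{8}\right) = \left(10065 + \frac{13}{329}\right) \left(- \frac{61985}{8}\right) = \frac{3311398}{329} \left(- \frac{61985}{8}\right) = - \frac{14661214645}{188}$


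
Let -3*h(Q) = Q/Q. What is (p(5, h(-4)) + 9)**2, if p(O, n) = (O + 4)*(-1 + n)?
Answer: 9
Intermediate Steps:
h(Q) = -1/3 (h(Q) = -Q/(3*Q) = -1/3*1 = -1/3)
p(O, n) = (-1 + n)*(4 + O) (p(O, n) = (4 + O)*(-1 + n) = (-1 + n)*(4 + O))
(p(5, h(-4)) + 9)**2 = ((-4 - 1*5 + 4*(-1/3) + 5*(-1/3)) + 9)**2 = ((-4 - 5 - 4/3 - 5/3) + 9)**2 = (-12 + 9)**2 = (-3)**2 = 9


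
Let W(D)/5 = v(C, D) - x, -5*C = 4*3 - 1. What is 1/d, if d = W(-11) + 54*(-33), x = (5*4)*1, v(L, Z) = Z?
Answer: -1/1937 ≈ -0.00051626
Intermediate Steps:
C = -11/5 (C = -(4*3 - 1)/5 = -(12 - 1)/5 = -⅕*11 = -11/5 ≈ -2.2000)
x = 20 (x = 20*1 = 20)
W(D) = -100 + 5*D (W(D) = 5*(D - 1*20) = 5*(D - 20) = 5*(-20 + D) = -100 + 5*D)
d = -1937 (d = (-100 + 5*(-11)) + 54*(-33) = (-100 - 55) - 1782 = -155 - 1782 = -1937)
1/d = 1/(-1937) = -1/1937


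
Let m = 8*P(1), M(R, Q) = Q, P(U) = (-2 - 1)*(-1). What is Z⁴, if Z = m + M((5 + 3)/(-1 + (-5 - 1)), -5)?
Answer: 130321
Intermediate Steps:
P(U) = 3 (P(U) = -3*(-1) = 3)
m = 24 (m = 8*3 = 24)
Z = 19 (Z = 24 - 5 = 19)
Z⁴ = 19⁴ = 130321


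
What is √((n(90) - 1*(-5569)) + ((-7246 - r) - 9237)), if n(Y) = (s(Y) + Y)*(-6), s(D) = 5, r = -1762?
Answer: I*√9722 ≈ 98.6*I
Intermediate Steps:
n(Y) = -30 - 6*Y (n(Y) = (5 + Y)*(-6) = -30 - 6*Y)
√((n(90) - 1*(-5569)) + ((-7246 - r) - 9237)) = √(((-30 - 6*90) - 1*(-5569)) + ((-7246 - 1*(-1762)) - 9237)) = √(((-30 - 540) + 5569) + ((-7246 + 1762) - 9237)) = √((-570 + 5569) + (-5484 - 9237)) = √(4999 - 14721) = √(-9722) = I*√9722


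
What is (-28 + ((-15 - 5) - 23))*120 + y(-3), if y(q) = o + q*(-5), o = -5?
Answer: -8510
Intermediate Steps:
y(q) = -5 - 5*q (y(q) = -5 + q*(-5) = -5 - 5*q)
(-28 + ((-15 - 5) - 23))*120 + y(-3) = (-28 + ((-15 - 5) - 23))*120 + (-5 - 5*(-3)) = (-28 + (-20 - 23))*120 + (-5 + 15) = (-28 - 43)*120 + 10 = -71*120 + 10 = -8520 + 10 = -8510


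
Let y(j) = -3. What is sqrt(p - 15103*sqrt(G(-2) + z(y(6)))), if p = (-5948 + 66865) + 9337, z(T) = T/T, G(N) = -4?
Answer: sqrt(70254 - 15103*I*sqrt(3)) ≈ 269.46 - 48.539*I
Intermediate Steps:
z(T) = 1
p = 70254 (p = 60917 + 9337 = 70254)
sqrt(p - 15103*sqrt(G(-2) + z(y(6)))) = sqrt(70254 - 15103*sqrt(-4 + 1)) = sqrt(70254 - 15103*I*sqrt(3))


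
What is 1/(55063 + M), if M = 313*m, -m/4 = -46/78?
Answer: 39/2176253 ≈ 1.7921e-5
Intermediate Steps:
m = 92/39 (m = -(-184)/78 = -4*(-23/39) = 92/39 ≈ 2.3590)
M = 28796/39 (M = 313*(92/39) = 28796/39 ≈ 738.36)
1/(55063 + M) = 1/(55063 + 28796/39) = 1/(2176253/39) = 39/2176253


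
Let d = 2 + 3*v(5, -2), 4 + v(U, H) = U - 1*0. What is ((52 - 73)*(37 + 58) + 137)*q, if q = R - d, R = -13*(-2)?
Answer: -39018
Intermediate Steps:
v(U, H) = -4 + U (v(U, H) = -4 + (U - 1*0) = -4 + (U + 0) = -4 + U)
R = 26
d = 5 (d = 2 + 3*(-4 + 5) = 2 + 3*1 = 2 + 3 = 5)
q = 21 (q = 26 - 1*5 = 26 - 5 = 21)
((52 - 73)*(37 + 58) + 137)*q = ((52 - 73)*(37 + 58) + 137)*21 = (-21*95 + 137)*21 = (-1995 + 137)*21 = -1858*21 = -39018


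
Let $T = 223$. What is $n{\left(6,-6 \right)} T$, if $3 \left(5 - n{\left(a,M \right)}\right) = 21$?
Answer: $-446$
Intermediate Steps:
$n{\left(a,M \right)} = -2$ ($n{\left(a,M \right)} = 5 - 7 = -2$)
$n{\left(6,-6 \right)} T = \left(-2\right) 223 = -446$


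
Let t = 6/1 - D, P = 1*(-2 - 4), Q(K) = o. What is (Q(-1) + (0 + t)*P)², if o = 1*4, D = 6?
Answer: 16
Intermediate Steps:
o = 4
Q(K) = 4
P = -6 (P = 1*(-6) = -6)
t = 0 (t = 6/1 - 1*6 = 6*1 - 6 = 6 - 6 = 0)
(Q(-1) + (0 + t)*P)² = (4 + (0 + 0)*(-6))² = (4 + 0*(-6))² = (4 + 0)² = 4² = 16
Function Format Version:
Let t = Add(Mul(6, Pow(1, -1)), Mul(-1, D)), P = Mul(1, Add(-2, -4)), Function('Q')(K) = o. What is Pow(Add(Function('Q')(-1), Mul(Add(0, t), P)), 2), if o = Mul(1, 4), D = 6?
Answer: 16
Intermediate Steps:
o = 4
Function('Q')(K) = 4
P = -6 (P = Mul(1, -6) = -6)
t = 0 (t = Add(Mul(6, Pow(1, -1)), Mul(-1, 6)) = Add(Mul(6, 1), -6) = Add(6, -6) = 0)
Pow(Add(Function('Q')(-1), Mul(Add(0, t), P)), 2) = Pow(Add(4, Mul(Add(0, 0), -6)), 2) = Pow(Add(4, Mul(0, -6)), 2) = Pow(Add(4, 0), 2) = Pow(4, 2) = 16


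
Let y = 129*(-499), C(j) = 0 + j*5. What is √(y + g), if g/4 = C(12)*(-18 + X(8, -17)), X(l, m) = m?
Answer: I*√72771 ≈ 269.76*I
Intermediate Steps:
C(j) = 5*j (C(j) = 0 + 5*j = 5*j)
y = -64371
g = -8400 (g = 4*((5*12)*(-18 - 17)) = 4*(60*(-35)) = 4*(-2100) = -8400)
√(y + g) = √(-64371 - 8400) = √(-72771) = I*√72771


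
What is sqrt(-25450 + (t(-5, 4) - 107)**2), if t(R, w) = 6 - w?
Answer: 5*I*sqrt(577) ≈ 120.1*I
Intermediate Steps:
sqrt(-25450 + (t(-5, 4) - 107)**2) = sqrt(-25450 + ((6 - 1*4) - 107)**2) = sqrt(-25450 + ((6 - 4) - 107)**2) = sqrt(-25450 + (2 - 107)**2) = sqrt(-25450 + (-105)**2) = sqrt(-25450 + 11025) = sqrt(-14425) = 5*I*sqrt(577)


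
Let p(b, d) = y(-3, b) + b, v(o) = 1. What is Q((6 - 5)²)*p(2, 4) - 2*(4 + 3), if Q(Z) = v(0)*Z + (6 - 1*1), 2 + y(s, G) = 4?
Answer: 10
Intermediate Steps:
y(s, G) = 2 (y(s, G) = -2 + 4 = 2)
p(b, d) = 2 + b
Q(Z) = 5 + Z (Q(Z) = 1*Z + (6 - 1*1) = Z + (6 - 1) = Z + 5 = 5 + Z)
Q((6 - 5)²)*p(2, 4) - 2*(4 + 3) = (5 + (6 - 5)²)*(2 + 2) - 2*(4 + 3) = (5 + 1²)*4 - 2*7 = (5 + 1)*4 - 14 = 6*4 - 14 = 24 - 14 = 10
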